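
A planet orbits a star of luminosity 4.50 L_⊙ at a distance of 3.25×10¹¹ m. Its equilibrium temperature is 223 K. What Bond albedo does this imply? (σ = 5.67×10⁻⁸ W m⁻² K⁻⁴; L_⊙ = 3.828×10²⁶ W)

L = 4.50 × 3.828×10²⁶ = 1.72×10²⁷ W.
Flux: S = L/(4πd²) = 1.72×10²⁷/(4π×(3.25×10¹¹)²) = 1300 W m⁻².
From T_eq⁴ = S(1−A)/(4σ): 1−A = 4σT_eq⁴/S.
1−A = 4 × 5.67×10⁻⁸ × (223)⁴ / 1300 = 0.432.

A ≈ 0.57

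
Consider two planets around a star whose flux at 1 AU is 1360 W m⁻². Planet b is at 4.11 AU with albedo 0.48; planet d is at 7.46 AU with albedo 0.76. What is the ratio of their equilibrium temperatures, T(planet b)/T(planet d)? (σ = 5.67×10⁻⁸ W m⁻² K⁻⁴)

T₁/T₂ ≈ 1.635

T_eq = [S₀(1−A)/(4σd²)]^(1/4), so T ∝ (1−A)^(1/4) / √d.
T₁ = [1360×0.52/(4×5.67×10⁻⁸×4.11²)]^(1/4) = 116.56 K.
T₂ = [1360×0.24/(4×5.67×10⁻⁸×7.46²)]^(1/4) = 71.31 K.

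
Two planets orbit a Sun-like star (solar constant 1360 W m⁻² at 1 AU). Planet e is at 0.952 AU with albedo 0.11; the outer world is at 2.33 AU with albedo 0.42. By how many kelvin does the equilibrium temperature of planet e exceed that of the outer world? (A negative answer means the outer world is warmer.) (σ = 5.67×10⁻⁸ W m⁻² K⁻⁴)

ΔT ≈ 117.9 K

T_eq = [S₀(1−A)/(4σd²)]^(1/4), so T ∝ (1−A)^(1/4) / √d.
T₁ = [1360×0.89/(4×5.67×10⁻⁸×0.952²)]^(1/4) = 277.01 K.
T₂ = [1360×0.58/(4×5.67×10⁻⁸×2.33²)]^(1/4) = 159.09 K.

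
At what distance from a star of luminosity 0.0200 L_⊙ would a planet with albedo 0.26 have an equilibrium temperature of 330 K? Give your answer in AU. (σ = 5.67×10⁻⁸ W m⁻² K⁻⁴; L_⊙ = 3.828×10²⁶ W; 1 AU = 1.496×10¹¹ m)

d ≈ 0.0865 AU

L = 0.0200 × 3.828×10²⁶ = 7.66×10²⁴ W.
From T_eq⁴ = L(1−A)/(16πσd²): d = √[L(1−A)/(16πσT_eq⁴)].
d = √[7.66×10²⁴ × 0.74 / (16π × 5.67×10⁻⁸ × (330)⁴)] = 1.29×10¹⁰ m = 0.0865 AU.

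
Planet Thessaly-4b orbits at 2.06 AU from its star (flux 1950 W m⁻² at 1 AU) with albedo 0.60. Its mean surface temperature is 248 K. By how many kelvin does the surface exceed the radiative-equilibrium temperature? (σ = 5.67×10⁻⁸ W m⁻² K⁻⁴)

ΔT ≈ 79.3 K

S = 1950/2.06² = 459.5 W m⁻².
T_eq = [S(1−A)/(4σ)]^(1/4) = [459.5×0.40/(4×5.67×10⁻⁸)]^(1/4) = 168.7 K.
ΔT = T_surf − T_eq = 248 − 168.7.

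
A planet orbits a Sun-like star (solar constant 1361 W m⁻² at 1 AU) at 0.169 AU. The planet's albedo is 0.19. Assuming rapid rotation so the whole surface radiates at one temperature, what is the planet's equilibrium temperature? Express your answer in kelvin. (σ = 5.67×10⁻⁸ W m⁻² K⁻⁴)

Flux at 0.169 AU: S = 1361/0.169² = 4.77×10⁴ W m⁻².
Energy balance: absorbed = emitted ⇒ πR²·S(1−A) = 4πR²·σT_eq⁴, so T_eq⁴ = S(1−A)/(4σ).
T_eq = [4.77×10⁴ × 0.81 / (4 × 5.67×10⁻⁸)]^(1/4) = (1.70×10¹¹)^(1/4) = 642 K.

T_eq ≈ 642 K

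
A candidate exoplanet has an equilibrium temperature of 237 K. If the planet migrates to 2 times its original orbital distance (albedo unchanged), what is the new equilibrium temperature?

T_eq ≈ 168 K

T_eq ∝ L^(1/4) · d^(−1/2).
T′ = 237 / 2^(1/2) = 168 K.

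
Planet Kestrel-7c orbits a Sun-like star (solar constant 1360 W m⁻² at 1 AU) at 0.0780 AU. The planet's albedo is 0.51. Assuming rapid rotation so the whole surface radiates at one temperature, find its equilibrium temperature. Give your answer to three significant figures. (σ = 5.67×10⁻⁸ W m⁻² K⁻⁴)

Flux at 0.0780 AU: S = 1360/0.0780² = 2.24×10⁵ W m⁻².
Energy balance: absorbed = emitted ⇒ πR²·S(1−A) = 4πR²·σT_eq⁴, so T_eq⁴ = S(1−A)/(4σ).
T_eq = [2.24×10⁵ × 0.49 / (4 × 5.67×10⁻⁸)]^(1/4) = (4.83×10¹¹)^(1/4) = 834 K.

T_eq ≈ 834 K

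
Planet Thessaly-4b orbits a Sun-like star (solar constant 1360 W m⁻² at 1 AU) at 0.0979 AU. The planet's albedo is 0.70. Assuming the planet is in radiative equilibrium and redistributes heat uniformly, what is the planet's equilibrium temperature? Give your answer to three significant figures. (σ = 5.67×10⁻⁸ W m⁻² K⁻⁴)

T_eq ≈ 658 K

Flux at 0.0979 AU: S = 1360/0.0979² = 1.42×10⁵ W m⁻².
Energy balance: absorbed = emitted ⇒ πR²·S(1−A) = 4πR²·σT_eq⁴, so T_eq⁴ = S(1−A)/(4σ).
T_eq = [1.42×10⁵ × 0.30 / (4 × 5.67×10⁻⁸)]^(1/4) = (1.88×10¹¹)^(1/4) = 658 K.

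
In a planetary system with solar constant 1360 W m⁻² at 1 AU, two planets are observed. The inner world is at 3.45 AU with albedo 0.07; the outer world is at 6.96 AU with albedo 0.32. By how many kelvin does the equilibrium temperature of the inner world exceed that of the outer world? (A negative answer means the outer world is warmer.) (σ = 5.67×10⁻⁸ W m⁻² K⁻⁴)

ΔT ≈ 51.3 K

T_eq = [S₀(1−A)/(4σd²)]^(1/4), so T ∝ (1−A)^(1/4) / √d.
T₁ = [1360×0.93/(4×5.67×10⁻⁸×3.45²)]^(1/4) = 147.12 K.
T₂ = [1360×0.68/(4×5.67×10⁻⁸×6.96²)]^(1/4) = 95.78 K.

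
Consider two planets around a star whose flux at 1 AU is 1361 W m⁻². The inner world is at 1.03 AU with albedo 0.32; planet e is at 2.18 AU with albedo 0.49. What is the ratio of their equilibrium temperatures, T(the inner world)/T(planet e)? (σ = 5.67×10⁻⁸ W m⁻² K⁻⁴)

T_eq = [S₀(1−A)/(4σd²)]^(1/4), so T ∝ (1−A)^(1/4) / √d.
T₁ = [1361×0.68/(4×5.67×10⁻⁸×1.03²)]^(1/4) = 249.04 K.
T₂ = [1361×0.51/(4×5.67×10⁻⁸×2.18²)]^(1/4) = 159.30 K.

T₁/T₂ ≈ 1.563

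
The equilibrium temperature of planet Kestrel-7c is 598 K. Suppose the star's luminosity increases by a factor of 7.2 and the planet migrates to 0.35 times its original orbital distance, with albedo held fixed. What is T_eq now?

T_eq ≈ 1660 K

T_eq ∝ L^(1/4) · d^(−1/2).
T′ = 598 × 7.2^(1/4) / 0.35^(1/2) = 1660 K.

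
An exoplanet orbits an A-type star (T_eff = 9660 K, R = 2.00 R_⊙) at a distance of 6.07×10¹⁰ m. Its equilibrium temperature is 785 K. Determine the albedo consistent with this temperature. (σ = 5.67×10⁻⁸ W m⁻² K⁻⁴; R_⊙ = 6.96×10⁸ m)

A ≈ 0.67

R_⋆ = 2.00 × 6.96×10⁸ = 1.39×10⁹ m.
L = 4πR_⋆²σT_⋆⁴ = 4π(1.39×10⁹)² × 5.67×10⁻⁸ × (9660)⁴ = 1.20×10²⁸ W.
S = L/(4πd²) = 2.60×10⁵ W m⁻².
From T_eq⁴ = S(1−A)/(4σ): 1−A = 4σT_eq⁴/S.
1−A = 4 × 5.67×10⁻⁸ × (785)⁴ / 2.60×10⁵ = 0.332.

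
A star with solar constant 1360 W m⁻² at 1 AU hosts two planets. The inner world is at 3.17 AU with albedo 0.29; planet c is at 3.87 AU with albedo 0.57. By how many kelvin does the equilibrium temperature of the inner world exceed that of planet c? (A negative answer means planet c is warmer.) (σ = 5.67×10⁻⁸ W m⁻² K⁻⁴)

T_eq = [S₀(1−A)/(4σd²)]^(1/4), so T ∝ (1−A)^(1/4) / √d.
T₁ = [1360×0.71/(4×5.67×10⁻⁸×3.17²)]^(1/4) = 143.47 K.
T₂ = [1360×0.43/(4×5.67×10⁻⁸×3.87²)]^(1/4) = 114.55 K.

ΔT ≈ 28.9 K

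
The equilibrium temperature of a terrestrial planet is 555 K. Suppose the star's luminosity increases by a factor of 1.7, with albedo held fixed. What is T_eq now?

T_eq ∝ L^(1/4) · d^(−1/2).
T′ = 555 × 1.7^(1/4) = 634 K.

T_eq ≈ 634 K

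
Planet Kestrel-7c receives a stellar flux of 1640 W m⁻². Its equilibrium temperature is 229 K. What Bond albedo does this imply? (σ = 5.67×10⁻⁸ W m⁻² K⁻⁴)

A ≈ 0.62

From T_eq⁴ = S(1−A)/(4σ): 1−A = 4σT_eq⁴/S.
1−A = 4 × 5.67×10⁻⁸ × (229)⁴ / 1640 = 0.380.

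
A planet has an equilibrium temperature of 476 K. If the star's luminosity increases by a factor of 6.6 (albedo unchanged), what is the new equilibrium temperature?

T_eq ∝ L^(1/4) · d^(−1/2).
T′ = 476 × 6.6^(1/4) = 763 K.

T_eq ≈ 763 K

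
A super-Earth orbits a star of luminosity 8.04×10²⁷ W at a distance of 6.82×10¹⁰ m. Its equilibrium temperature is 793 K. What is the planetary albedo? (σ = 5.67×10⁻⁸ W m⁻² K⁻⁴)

Flux: S = L/(4πd²) = 8.04×10²⁷/(4π×(6.82×10¹⁰)²) = 1.38×10⁵ W m⁻².
From T_eq⁴ = S(1−A)/(4σ): 1−A = 4σT_eq⁴/S.
1−A = 4 × 5.67×10⁻⁸ × (793)⁴ / 1.38×10⁵ = 0.652.

A ≈ 0.35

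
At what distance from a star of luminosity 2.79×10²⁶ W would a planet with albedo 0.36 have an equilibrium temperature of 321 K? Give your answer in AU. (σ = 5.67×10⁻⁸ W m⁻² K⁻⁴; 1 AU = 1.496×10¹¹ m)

d ≈ 0.513 AU

From T_eq⁴ = L(1−A)/(16πσd²): d = √[L(1−A)/(16πσT_eq⁴)].
d = √[2.79×10²⁶ × 0.64 / (16π × 5.67×10⁻⁸ × (321)⁴)] = 7.68×10¹⁰ m = 0.513 AU.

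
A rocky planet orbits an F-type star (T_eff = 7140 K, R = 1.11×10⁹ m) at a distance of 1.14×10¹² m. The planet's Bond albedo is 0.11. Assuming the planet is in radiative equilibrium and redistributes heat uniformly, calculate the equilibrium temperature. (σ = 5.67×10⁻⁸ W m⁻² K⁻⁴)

T_eq ≈ 153 K

L = 4πR_⋆²σT_⋆⁴ = 4π(1.11×10⁹)² × 5.67×10⁻⁸ × (7140)⁴ = 2.28×10²⁷ W.
S = L/(4πd²) = 140 W m⁻².
Energy balance: absorbed = emitted ⇒ πR²·S(1−A) = 4πR²·σT_eq⁴, so T_eq⁴ = S(1−A)/(4σ).
T_eq = [140 × 0.89 / (4 × 5.67×10⁻⁸)]^(1/4) = (5.48×10⁸)^(1/4) = 153 K.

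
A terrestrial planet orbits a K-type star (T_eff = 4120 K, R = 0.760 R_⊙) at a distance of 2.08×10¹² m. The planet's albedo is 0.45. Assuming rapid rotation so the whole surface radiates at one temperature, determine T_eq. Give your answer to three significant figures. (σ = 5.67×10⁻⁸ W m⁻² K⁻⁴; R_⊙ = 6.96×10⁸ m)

R_⋆ = 0.760 × 6.96×10⁸ = 5.29×10⁸ m.
L = 4πR_⋆²σT_⋆⁴ = 4π(5.29×10⁸)² × 5.67×10⁻⁸ × (4120)⁴ = 5.74×10²⁵ W.
S = L/(4πd²) = 1.06 W m⁻².
Energy balance: absorbed = emitted ⇒ πR²·S(1−A) = 4πR²·σT_eq⁴, so T_eq⁴ = S(1−A)/(4σ).
T_eq = [1.06 × 0.55 / (4 × 5.67×10⁻⁸)]^(1/4) = (2.56×10⁶)^(1/4) = 40.0 K.

T_eq ≈ 40.0 K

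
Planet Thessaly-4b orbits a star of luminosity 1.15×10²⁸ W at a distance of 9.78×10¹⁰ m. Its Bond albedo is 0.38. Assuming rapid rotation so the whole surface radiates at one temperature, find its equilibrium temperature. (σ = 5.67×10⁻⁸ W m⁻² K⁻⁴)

T_eq ≈ 715 K

Flux: S = L/(4πd²) = 1.15×10²⁸/(4π×(9.78×10¹⁰)²) = 9.57×10⁴ W m⁻².
Energy balance: absorbed = emitted ⇒ πR²·S(1−A) = 4πR²·σT_eq⁴, so T_eq⁴ = S(1−A)/(4σ).
T_eq = [9.57×10⁴ × 0.62 / (4 × 5.67×10⁻⁸)]^(1/4) = (2.62×10¹¹)^(1/4) = 715 K.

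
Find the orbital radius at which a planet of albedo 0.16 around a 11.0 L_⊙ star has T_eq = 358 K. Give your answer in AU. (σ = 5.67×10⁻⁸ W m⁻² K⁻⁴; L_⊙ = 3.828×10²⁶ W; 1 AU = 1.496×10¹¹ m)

d ≈ 1.84 AU

L = 11.0 × 3.828×10²⁶ = 4.21×10²⁷ W.
From T_eq⁴ = L(1−A)/(16πσd²): d = √[L(1−A)/(16πσT_eq⁴)].
d = √[4.21×10²⁷ × 0.84 / (16π × 5.67×10⁻⁸ × (358)⁴)] = 2.75×10¹¹ m = 1.84 AU.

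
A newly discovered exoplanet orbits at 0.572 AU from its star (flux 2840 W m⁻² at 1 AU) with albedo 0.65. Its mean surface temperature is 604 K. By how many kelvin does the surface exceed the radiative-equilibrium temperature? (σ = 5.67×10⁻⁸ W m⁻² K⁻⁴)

S = 2840/0.572² = 8680 W m⁻².
T_eq = [S(1−A)/(4σ)]^(1/4) = [8680×0.35/(4×5.67×10⁻⁸)]^(1/4) = 340.2 K.
ΔT = T_surf − T_eq = 604 − 340.2.

ΔT ≈ 263.8 K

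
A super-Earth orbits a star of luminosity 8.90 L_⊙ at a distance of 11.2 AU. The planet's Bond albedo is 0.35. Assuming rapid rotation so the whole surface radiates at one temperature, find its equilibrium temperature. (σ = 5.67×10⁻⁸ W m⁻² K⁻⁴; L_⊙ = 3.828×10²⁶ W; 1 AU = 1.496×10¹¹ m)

T_eq ≈ 129 K

d = 11.2 AU = 1.68×10¹² m.
L = 8.90 × 3.828×10²⁶ = 3.41×10²⁷ W.
Flux: S = L/(4πd²) = 3.41×10²⁷/(4π×(1.68×10¹²)²) = 96.6 W m⁻².
Energy balance: absorbed = emitted ⇒ πR²·S(1−A) = 4πR²·σT_eq⁴, so T_eq⁴ = S(1−A)/(4σ).
T_eq = [96.6 × 0.65 / (4 × 5.67×10⁻⁸)]^(1/4) = (2.77×10⁸)^(1/4) = 129 K.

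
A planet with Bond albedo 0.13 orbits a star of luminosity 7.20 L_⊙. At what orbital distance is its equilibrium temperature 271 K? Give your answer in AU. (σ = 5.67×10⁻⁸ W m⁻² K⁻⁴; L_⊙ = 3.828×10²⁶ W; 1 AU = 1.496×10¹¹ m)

d ≈ 2.64 AU

L = 7.20 × 3.828×10²⁶ = 2.76×10²⁷ W.
From T_eq⁴ = L(1−A)/(16πσd²): d = √[L(1−A)/(16πσT_eq⁴)].
d = √[2.76×10²⁷ × 0.87 / (16π × 5.67×10⁻⁸ × (271)⁴)] = 3.95×10¹¹ m = 2.64 AU.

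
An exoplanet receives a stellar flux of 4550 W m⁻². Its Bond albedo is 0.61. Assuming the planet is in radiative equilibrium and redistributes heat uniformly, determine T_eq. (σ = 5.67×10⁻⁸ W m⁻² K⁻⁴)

T_eq ≈ 297 K

Energy balance: absorbed = emitted ⇒ πR²·S(1−A) = 4πR²·σT_eq⁴, so T_eq⁴ = S(1−A)/(4σ).
T_eq = [4550 × 0.39 / (4 × 5.67×10⁻⁸)]^(1/4) = (7.82×10⁹)^(1/4) = 297 K.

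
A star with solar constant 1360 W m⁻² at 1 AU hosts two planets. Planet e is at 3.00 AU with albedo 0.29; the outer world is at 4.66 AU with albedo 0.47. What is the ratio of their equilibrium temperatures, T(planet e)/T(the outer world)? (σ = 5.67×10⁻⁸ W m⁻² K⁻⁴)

T_eq = [S₀(1−A)/(4σd²)]^(1/4), so T ∝ (1−A)^(1/4) / √d.
T₁ = [1360×0.71/(4×5.67×10⁻⁸×3.00²)]^(1/4) = 147.48 K.
T₂ = [1360×0.53/(4×5.67×10⁻⁸×4.66²)]^(1/4) = 109.99 K.

T₁/T₂ ≈ 1.341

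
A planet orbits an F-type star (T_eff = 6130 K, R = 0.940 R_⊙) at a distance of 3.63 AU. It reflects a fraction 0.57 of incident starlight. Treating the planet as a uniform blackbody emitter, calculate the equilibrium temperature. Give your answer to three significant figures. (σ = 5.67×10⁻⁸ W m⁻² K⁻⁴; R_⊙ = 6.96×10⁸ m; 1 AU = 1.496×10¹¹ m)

T_eq ≈ 122 K

R_⋆ = 0.940 × 6.96×10⁸ = 6.54×10⁸ m.
d = 3.63 AU = 5.43×10¹¹ m.
L = 4πR_⋆²σT_⋆⁴ = 4π(6.54×10⁸)² × 5.67×10⁻⁸ × (6130)⁴ = 4.31×10²⁶ W.
S = L/(4πd²) = 116 W m⁻².
Energy balance: absorbed = emitted ⇒ πR²·S(1−A) = 4πR²·σT_eq⁴, so T_eq⁴ = S(1−A)/(4σ).
T_eq = [116 × 0.43 / (4 × 5.67×10⁻⁸)]^(1/4) = (2.20×10⁸)^(1/4) = 122 K.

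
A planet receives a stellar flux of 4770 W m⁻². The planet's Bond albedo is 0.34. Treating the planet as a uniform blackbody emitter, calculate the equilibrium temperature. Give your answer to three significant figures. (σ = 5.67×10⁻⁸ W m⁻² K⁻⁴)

Energy balance: absorbed = emitted ⇒ πR²·S(1−A) = 4πR²·σT_eq⁴, so T_eq⁴ = S(1−A)/(4σ).
T_eq = [4770 × 0.66 / (4 × 5.67×10⁻⁸)]^(1/4) = (1.39×10¹⁰)^(1/4) = 343 K.

T_eq ≈ 343 K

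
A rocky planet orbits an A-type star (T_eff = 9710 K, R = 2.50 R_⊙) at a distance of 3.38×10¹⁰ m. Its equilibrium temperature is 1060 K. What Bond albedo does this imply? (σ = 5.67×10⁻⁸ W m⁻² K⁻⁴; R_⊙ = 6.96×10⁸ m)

A ≈ 0.79

R_⋆ = 2.50 × 6.96×10⁸ = 1.74×10⁹ m.
L = 4πR_⋆²σT_⋆⁴ = 4π(1.74×10⁹)² × 5.67×10⁻⁸ × (9710)⁴ = 1.92×10²⁸ W.
S = L/(4πd²) = 1.34×10⁶ W m⁻².
From T_eq⁴ = S(1−A)/(4σ): 1−A = 4σT_eq⁴/S.
1−A = 4 × 5.67×10⁻⁸ × (1060)⁴ / 1.34×10⁶ = 0.214.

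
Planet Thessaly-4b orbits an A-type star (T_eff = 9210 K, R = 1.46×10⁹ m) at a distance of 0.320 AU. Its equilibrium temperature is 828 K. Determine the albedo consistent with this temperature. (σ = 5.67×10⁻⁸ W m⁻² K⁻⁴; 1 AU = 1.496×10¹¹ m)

d = 0.320 AU = 4.79×10¹⁰ m.
L = 4πR_⋆²σT_⋆⁴ = 4π(1.46×10⁹)² × 5.67×10⁻⁸ × (9210)⁴ = 1.09×10²⁸ W.
S = L/(4πd²) = 3.79×10⁵ W m⁻².
From T_eq⁴ = S(1−A)/(4σ): 1−A = 4σT_eq⁴/S.
1−A = 4 × 5.67×10⁻⁸ × (828)⁴ / 3.79×10⁵ = 0.281.

A ≈ 0.72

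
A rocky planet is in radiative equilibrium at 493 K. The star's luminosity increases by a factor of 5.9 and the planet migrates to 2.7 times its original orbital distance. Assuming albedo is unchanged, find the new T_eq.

T_eq ∝ L^(1/4) · d^(−1/2).
T′ = 493 × 5.9^(1/4) / 2.7^(1/2) = 468 K.

T_eq ≈ 468 K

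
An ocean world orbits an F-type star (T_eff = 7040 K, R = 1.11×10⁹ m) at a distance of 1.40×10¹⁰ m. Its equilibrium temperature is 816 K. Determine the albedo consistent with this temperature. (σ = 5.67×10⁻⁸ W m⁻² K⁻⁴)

L = 4πR_⋆²σT_⋆⁴ = 4π(1.11×10⁹)² × 5.67×10⁻⁸ × (7040)⁴ = 2.16×10²⁷ W.
S = L/(4πd²) = 8.76×10⁵ W m⁻².
From T_eq⁴ = S(1−A)/(4σ): 1−A = 4σT_eq⁴/S.
1−A = 4 × 5.67×10⁻⁸ × (816)⁴ / 8.76×10⁵ = 0.115.

A ≈ 0.89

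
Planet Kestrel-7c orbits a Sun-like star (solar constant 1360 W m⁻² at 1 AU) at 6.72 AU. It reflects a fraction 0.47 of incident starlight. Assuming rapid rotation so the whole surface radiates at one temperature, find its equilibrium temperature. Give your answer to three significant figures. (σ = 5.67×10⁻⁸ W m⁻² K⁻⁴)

Flux at 6.72 AU: S = 1360/6.72² = 30.1 W m⁻².
Energy balance: absorbed = emitted ⇒ πR²·S(1−A) = 4πR²·σT_eq⁴, so T_eq⁴ = S(1−A)/(4σ).
T_eq = [30.1 × 0.53 / (4 × 5.67×10⁻⁸)]^(1/4) = (7.04×10⁷)^(1/4) = 91.6 K.

T_eq ≈ 91.6 K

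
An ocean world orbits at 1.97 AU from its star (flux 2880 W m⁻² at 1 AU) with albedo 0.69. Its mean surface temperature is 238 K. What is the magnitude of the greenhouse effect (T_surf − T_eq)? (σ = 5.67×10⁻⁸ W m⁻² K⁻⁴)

ΔT ≈ 59.5 K

S = 2880/1.97² = 742.1 W m⁻².
T_eq = [S(1−A)/(4σ)]^(1/4) = [742.1×0.31/(4×5.67×10⁻⁸)]^(1/4) = 178.5 K.
ΔT = T_surf − T_eq = 238 − 178.5.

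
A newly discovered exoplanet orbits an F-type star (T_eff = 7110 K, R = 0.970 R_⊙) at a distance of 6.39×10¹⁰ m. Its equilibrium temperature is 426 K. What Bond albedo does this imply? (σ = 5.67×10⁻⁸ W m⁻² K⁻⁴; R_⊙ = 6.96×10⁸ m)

R_⋆ = 0.970 × 6.96×10⁸ = 6.75×10⁸ m.
L = 4πR_⋆²σT_⋆⁴ = 4π(6.75×10⁸)² × 5.67×10⁻⁸ × (7110)⁴ = 8.30×10²⁶ W.
S = L/(4πd²) = 1.62×10⁴ W m⁻².
From T_eq⁴ = S(1−A)/(4σ): 1−A = 4σT_eq⁴/S.
1−A = 4 × 5.67×10⁻⁸ × (426)⁴ / 1.62×10⁴ = 0.462.

A ≈ 0.54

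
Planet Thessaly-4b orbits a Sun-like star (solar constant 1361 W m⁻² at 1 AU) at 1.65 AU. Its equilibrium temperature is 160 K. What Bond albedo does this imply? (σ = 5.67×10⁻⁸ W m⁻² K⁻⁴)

A ≈ 0.70

Flux at 1.65 AU: S = 1361/1.65² = 500 W m⁻².
From T_eq⁴ = S(1−A)/(4σ): 1−A = 4σT_eq⁴/S.
1−A = 4 × 5.67×10⁻⁸ × (160)⁴ / 500 = 0.297.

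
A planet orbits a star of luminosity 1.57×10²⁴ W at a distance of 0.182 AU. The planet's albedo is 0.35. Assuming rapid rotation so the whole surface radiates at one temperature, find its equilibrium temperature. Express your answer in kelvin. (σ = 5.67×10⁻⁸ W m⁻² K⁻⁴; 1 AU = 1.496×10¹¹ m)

T_eq ≈ 148 K

d = 0.182 AU = 2.72×10¹⁰ m.
Flux: S = L/(4πd²) = 1.57×10²⁴/(4π×(2.72×10¹⁰)²) = 169 W m⁻².
Energy balance: absorbed = emitted ⇒ πR²·S(1−A) = 4πR²·σT_eq⁴, so T_eq⁴ = S(1−A)/(4σ).
T_eq = [169 × 0.65 / (4 × 5.67×10⁻⁸)]^(1/4) = (4.83×10⁸)^(1/4) = 148 K.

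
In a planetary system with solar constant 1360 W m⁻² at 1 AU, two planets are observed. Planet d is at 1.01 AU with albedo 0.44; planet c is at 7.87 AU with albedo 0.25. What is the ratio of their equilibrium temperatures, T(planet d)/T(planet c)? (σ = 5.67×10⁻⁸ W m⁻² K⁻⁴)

T_eq = [S₀(1−A)/(4σd²)]^(1/4), so T ∝ (1−A)^(1/4) / √d.
T₁ = [1360×0.56/(4×5.67×10⁻⁸×1.01²)]^(1/4) = 239.53 K.
T₂ = [1360×0.75/(4×5.67×10⁻⁸×7.87²)]^(1/4) = 92.31 K.

T₁/T₂ ≈ 2.595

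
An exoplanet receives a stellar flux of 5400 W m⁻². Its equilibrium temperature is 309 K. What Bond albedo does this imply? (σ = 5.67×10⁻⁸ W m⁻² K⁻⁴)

From T_eq⁴ = S(1−A)/(4σ): 1−A = 4σT_eq⁴/S.
1−A = 4 × 5.67×10⁻⁸ × (309)⁴ / 5400 = 0.383.

A ≈ 0.62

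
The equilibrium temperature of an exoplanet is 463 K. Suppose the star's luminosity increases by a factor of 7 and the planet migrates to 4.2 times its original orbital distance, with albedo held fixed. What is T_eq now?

T_eq ∝ L^(1/4) · d^(−1/2).
T′ = 463 × 7^(1/4) / 4.2^(1/2) = 367 K.

T_eq ≈ 367 K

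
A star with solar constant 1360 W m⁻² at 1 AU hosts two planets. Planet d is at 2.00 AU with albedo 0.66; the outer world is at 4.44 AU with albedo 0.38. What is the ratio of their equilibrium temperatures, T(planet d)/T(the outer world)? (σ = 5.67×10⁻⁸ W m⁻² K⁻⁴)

T_eq = [S₀(1−A)/(4σd²)]^(1/4), so T ∝ (1−A)^(1/4) / √d.
T₁ = [1360×0.34/(4×5.67×10⁻⁸×2.00²)]^(1/4) = 150.25 K.
T₂ = [1360×0.62/(4×5.67×10⁻⁸×4.44²)]^(1/4) = 117.19 K.

T₁/T₂ ≈ 1.282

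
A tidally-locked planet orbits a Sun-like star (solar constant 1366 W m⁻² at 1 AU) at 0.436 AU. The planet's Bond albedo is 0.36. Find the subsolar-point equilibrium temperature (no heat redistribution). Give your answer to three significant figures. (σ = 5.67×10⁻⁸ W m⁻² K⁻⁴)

Flux at 0.436 AU: S = 1366/0.436² = 7190 W m⁻².
At the subsolar point the surface absorbs S(1−A) and emits σT⁴ per unit area — no factor of 4, since only the local patch is in balance.
T = [7190 × 0.64 / 5.67×10⁻⁸]^(1/4) = (8.11×10¹⁰)^(1/4) = 534 K.

T_ss ≈ 534 K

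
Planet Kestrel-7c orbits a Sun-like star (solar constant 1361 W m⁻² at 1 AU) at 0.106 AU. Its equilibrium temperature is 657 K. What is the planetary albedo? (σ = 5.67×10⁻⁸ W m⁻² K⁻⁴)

Flux at 0.106 AU: S = 1361/0.106² = 1.21×10⁵ W m⁻².
From T_eq⁴ = S(1−A)/(4σ): 1−A = 4σT_eq⁴/S.
1−A = 4 × 5.67×10⁻⁸ × (657)⁴ / 1.21×10⁵ = 0.349.

A ≈ 0.65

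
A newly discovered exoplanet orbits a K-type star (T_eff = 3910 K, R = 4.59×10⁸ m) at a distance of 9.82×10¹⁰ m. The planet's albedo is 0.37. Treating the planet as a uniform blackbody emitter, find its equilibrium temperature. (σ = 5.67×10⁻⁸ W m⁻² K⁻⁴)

L = 4πR_⋆²σT_⋆⁴ = 4π(4.59×10⁸)² × 5.67×10⁻⁸ × (3910)⁴ = 3.51×10²⁵ W.
S = L/(4πd²) = 290 W m⁻².
Energy balance: absorbed = emitted ⇒ πR²·S(1−A) = 4πR²·σT_eq⁴, so T_eq⁴ = S(1−A)/(4σ).
T_eq = [290 × 0.63 / (4 × 5.67×10⁻⁸)]^(1/4) = (8.04×10⁸)^(1/4) = 168 K.

T_eq ≈ 168 K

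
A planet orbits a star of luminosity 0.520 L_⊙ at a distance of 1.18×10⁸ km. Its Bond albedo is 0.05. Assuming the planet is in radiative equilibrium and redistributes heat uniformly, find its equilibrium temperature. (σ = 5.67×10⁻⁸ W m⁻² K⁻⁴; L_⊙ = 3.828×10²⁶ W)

T_eq ≈ 263 K

d = 1.18×10⁸ km = 1.18×10¹¹ m.
L = 0.520 × 3.828×10²⁶ = 1.99×10²⁶ W.
Flux: S = L/(4πd²) = 1.99×10²⁶/(4π×(1.18×10¹¹)²) = 1140 W m⁻².
Energy balance: absorbed = emitted ⇒ πR²·S(1−A) = 4πR²·σT_eq⁴, so T_eq⁴ = S(1−A)/(4σ).
T_eq = [1140 × 0.95 / (4 × 5.67×10⁻⁸)]^(1/4) = (4.77×10⁹)^(1/4) = 263 K.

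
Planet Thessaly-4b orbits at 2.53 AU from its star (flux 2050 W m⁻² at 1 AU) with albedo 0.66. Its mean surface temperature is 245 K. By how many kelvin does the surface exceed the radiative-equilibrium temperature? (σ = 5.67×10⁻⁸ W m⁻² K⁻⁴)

S = 2050/2.53² = 320.3 W m⁻².
T_eq = [S(1−A)/(4σ)]^(1/4) = [320.3×0.34/(4×5.67×10⁻⁸)]^(1/4) = 148.0 K.
ΔT = T_surf − T_eq = 245 − 148.0.

ΔT ≈ 97.0 K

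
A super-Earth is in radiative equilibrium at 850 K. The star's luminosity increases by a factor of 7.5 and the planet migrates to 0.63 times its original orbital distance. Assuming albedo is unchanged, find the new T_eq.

T_eq ∝ L^(1/4) · d^(−1/2).
T′ = 850 × 7.5^(1/4) / 0.63^(1/2) = 1770 K.

T_eq ≈ 1770 K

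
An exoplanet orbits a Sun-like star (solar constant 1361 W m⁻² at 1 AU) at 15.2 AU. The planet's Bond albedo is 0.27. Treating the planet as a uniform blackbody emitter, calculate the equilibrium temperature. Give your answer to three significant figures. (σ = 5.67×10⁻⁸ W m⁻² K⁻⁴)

Flux at 15.2 AU: S = 1361/15.2² = 5.89 W m⁻².
Energy balance: absorbed = emitted ⇒ πR²·S(1−A) = 4πR²·σT_eq⁴, so T_eq⁴ = S(1−A)/(4σ).
T_eq = [5.89 × 0.73 / (4 × 5.67×10⁻⁸)]^(1/4) = (1.90×10⁷)^(1/4) = 66.0 K.

T_eq ≈ 66.0 K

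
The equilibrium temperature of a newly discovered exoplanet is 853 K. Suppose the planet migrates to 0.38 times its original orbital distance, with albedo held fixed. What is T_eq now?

T_eq ∝ L^(1/4) · d^(−1/2).
T′ = 853 / 0.38^(1/2) = 1380 K.

T_eq ≈ 1380 K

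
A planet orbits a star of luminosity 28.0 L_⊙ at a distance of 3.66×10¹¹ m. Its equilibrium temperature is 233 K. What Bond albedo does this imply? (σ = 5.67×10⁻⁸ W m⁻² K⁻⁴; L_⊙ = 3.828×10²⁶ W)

A ≈ 0.90

L = 28.0 × 3.828×10²⁶ = 1.07×10²⁸ W.
Flux: S = L/(4πd²) = 1.07×10²⁸/(4π×(3.66×10¹¹)²) = 6370 W m⁻².
From T_eq⁴ = S(1−A)/(4σ): 1−A = 4σT_eq⁴/S.
1−A = 4 × 5.67×10⁻⁸ × (233)⁴ / 6370 = 0.105.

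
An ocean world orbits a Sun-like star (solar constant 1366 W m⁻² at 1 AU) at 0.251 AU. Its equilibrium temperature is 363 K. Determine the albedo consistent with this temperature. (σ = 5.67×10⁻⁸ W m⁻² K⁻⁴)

Flux at 0.251 AU: S = 1366/0.251² = 2.17×10⁴ W m⁻².
From T_eq⁴ = S(1−A)/(4σ): 1−A = 4σT_eq⁴/S.
1−A = 4 × 5.67×10⁻⁸ × (363)⁴ / 2.17×10⁴ = 0.182.

A ≈ 0.82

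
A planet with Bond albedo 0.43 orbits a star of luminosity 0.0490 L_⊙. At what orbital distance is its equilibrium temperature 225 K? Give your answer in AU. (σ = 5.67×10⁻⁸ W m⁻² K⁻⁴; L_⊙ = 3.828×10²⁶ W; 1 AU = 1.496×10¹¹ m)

L = 0.0490 × 3.828×10²⁶ = 1.88×10²⁵ W.
From T_eq⁴ = L(1−A)/(16πσd²): d = √[L(1−A)/(16πσT_eq⁴)].
d = √[1.88×10²⁵ × 0.57 / (16π × 5.67×10⁻⁸ × (225)⁴)] = 3.83×10¹⁰ m = 0.256 AU.

d ≈ 0.256 AU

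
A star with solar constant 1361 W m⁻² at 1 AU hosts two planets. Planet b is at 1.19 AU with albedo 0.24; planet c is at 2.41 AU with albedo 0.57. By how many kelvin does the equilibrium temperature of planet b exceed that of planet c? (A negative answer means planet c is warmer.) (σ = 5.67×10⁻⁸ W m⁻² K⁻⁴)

T_eq = [S₀(1−A)/(4σd²)]^(1/4), so T ∝ (1−A)^(1/4) / √d.
T₁ = [1361×0.76/(4×5.67×10⁻⁸×1.19²)]^(1/4) = 238.22 K.
T₂ = [1361×0.43/(4×5.67×10⁻⁸×2.41²)]^(1/4) = 145.18 K.

ΔT ≈ 93.0 K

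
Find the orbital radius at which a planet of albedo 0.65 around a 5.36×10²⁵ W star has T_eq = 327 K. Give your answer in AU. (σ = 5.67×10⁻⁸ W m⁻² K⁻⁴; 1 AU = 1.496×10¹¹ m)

From T_eq⁴ = L(1−A)/(16πσd²): d = √[L(1−A)/(16πσT_eq⁴)].
d = √[5.36×10²⁵ × 0.35 / (16π × 5.67×10⁻⁸ × (327)⁴)] = 2.40×10¹⁰ m = 0.160 AU.

d ≈ 0.160 AU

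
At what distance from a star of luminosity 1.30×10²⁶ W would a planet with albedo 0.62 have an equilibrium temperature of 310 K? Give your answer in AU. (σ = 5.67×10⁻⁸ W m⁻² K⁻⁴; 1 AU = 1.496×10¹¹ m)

From T_eq⁴ = L(1−A)/(16πσd²): d = √[L(1−A)/(16πσT_eq⁴)].
d = √[1.30×10²⁶ × 0.38 / (16π × 5.67×10⁻⁸ × (310)⁴)] = 4.33×10¹⁰ m = 0.290 AU.

d ≈ 0.290 AU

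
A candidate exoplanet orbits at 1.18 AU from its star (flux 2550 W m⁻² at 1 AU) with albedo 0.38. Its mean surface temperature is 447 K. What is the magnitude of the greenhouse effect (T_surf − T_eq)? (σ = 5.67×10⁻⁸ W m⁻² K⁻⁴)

ΔT ≈ 181.0 K

S = 2550/1.18² = 1831 W m⁻².
T_eq = [S(1−A)/(4σ)]^(1/4) = [1831×0.62/(4×5.67×10⁻⁸)]^(1/4) = 266.0 K.
ΔT = T_surf − T_eq = 447 − 266.0.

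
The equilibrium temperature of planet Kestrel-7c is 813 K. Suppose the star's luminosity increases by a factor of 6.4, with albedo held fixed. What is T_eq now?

T_eq ≈ 1290 K

T_eq ∝ L^(1/4) · d^(−1/2).
T′ = 813 × 6.4^(1/4) = 1290 K.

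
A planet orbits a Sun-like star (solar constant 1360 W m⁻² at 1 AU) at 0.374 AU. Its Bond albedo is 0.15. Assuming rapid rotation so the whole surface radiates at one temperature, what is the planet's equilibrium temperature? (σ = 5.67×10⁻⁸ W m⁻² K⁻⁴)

T_eq ≈ 437 K

Flux at 0.374 AU: S = 1360/0.374² = 9720 W m⁻².
Energy balance: absorbed = emitted ⇒ πR²·S(1−A) = 4πR²·σT_eq⁴, so T_eq⁴ = S(1−A)/(4σ).
T_eq = [9720 × 0.85 / (4 × 5.67×10⁻⁸)]^(1/4) = (3.64×10¹⁰)^(1/4) = 437 K.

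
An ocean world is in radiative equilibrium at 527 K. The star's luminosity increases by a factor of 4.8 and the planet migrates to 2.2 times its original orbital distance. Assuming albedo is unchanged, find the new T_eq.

T_eq ∝ L^(1/4) · d^(−1/2).
T′ = 527 × 4.8^(1/4) / 2.2^(1/2) = 526 K.

T_eq ≈ 526 K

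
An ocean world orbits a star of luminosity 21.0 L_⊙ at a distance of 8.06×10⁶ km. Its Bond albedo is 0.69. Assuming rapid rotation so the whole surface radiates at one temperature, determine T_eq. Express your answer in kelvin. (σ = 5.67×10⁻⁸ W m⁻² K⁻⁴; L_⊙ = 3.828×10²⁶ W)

d = 8.06×10⁶ km = 8.06×10⁹ m.
L = 21.0 × 3.828×10²⁶ = 8.04×10²⁷ W.
Flux: S = L/(4πd²) = 8.04×10²⁷/(4π×(8.06×10⁹)²) = 9.85×10⁶ W m⁻².
Energy balance: absorbed = emitted ⇒ πR²·S(1−A) = 4πR²·σT_eq⁴, so T_eq⁴ = S(1−A)/(4σ).
T_eq = [9.85×10⁶ × 0.31 / (4 × 5.67×10⁻⁸)]^(1/4) = (1.35×10¹³)^(1/4) = 1920 K.

T_eq ≈ 1920 K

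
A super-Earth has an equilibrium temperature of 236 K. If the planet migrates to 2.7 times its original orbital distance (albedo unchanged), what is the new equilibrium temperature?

T_eq ∝ L^(1/4) · d^(−1/2).
T′ = 236 / 2.7^(1/2) = 144 K.

T_eq ≈ 144 K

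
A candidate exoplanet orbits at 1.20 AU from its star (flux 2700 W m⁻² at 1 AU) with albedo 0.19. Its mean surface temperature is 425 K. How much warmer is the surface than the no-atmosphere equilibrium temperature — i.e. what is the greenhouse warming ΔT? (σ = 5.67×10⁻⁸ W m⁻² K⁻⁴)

S = 2700/1.20² = 1875 W m⁻².
T_eq = [S(1−A)/(4σ)]^(1/4) = [1875×0.81/(4×5.67×10⁻⁸)]^(1/4) = 286.1 K.
ΔT = T_surf − T_eq = 425 − 286.1.

ΔT ≈ 138.9 K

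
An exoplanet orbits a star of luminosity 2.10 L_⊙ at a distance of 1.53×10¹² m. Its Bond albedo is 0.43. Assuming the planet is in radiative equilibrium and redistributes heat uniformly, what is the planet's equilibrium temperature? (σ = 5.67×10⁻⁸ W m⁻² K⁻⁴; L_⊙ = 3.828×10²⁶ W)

T_eq ≈ 91.0 K

L = 2.10 × 3.828×10²⁶ = 8.04×10²⁶ W.
Flux: S = L/(4πd²) = 8.04×10²⁶/(4π×(1.53×10¹²)²) = 27.3 W m⁻².
Energy balance: absorbed = emitted ⇒ πR²·S(1−A) = 4πR²·σT_eq⁴, so T_eq⁴ = S(1−A)/(4σ).
T_eq = [27.3 × 0.57 / (4 × 5.67×10⁻⁸)]^(1/4) = (6.87×10⁷)^(1/4) = 91.0 K.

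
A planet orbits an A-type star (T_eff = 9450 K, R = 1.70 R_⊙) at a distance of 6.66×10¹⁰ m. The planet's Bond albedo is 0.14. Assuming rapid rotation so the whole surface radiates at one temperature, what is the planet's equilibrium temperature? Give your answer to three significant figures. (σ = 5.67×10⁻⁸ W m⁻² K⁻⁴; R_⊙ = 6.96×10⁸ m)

R_⋆ = 1.70 × 6.96×10⁸ = 1.18×10⁹ m.
L = 4πR_⋆²σT_⋆⁴ = 4π(1.18×10⁹)² × 5.67×10⁻⁸ × (9450)⁴ = 7.95×10²⁷ W.
S = L/(4πd²) = 1.43×10⁵ W m⁻².
Energy balance: absorbed = emitted ⇒ πR²·S(1−A) = 4πR²·σT_eq⁴, so T_eq⁴ = S(1−A)/(4σ).
T_eq = [1.43×10⁵ × 0.86 / (4 × 5.67×10⁻⁸)]^(1/4) = (5.41×10¹¹)^(1/4) = 858 K.

T_eq ≈ 858 K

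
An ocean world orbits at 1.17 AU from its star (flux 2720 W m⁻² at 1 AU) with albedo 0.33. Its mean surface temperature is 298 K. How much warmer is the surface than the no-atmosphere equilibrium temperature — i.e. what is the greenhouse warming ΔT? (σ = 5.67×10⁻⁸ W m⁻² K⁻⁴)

ΔT ≈ 21.2 K

S = 2720/1.17² = 1987 W m⁻².
T_eq = [S(1−A)/(4σ)]^(1/4) = [1987×0.67/(4×5.67×10⁻⁸)]^(1/4) = 276.8 K.
ΔT = T_surf − T_eq = 298 − 276.8.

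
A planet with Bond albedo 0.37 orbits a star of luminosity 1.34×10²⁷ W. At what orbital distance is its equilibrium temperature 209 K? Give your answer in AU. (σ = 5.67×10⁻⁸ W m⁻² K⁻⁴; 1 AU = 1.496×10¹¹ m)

From T_eq⁴ = L(1−A)/(16πσd²): d = √[L(1−A)/(16πσT_eq⁴)].
d = √[1.34×10²⁷ × 0.63 / (16π × 5.67×10⁻⁸ × (209)⁴)] = 3.94×10¹¹ m = 2.63 AU.

d ≈ 2.63 AU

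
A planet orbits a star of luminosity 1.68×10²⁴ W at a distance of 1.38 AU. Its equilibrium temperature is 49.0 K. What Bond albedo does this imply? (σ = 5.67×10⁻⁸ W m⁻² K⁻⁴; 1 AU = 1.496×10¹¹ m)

d = 1.38 AU = 2.06×10¹¹ m.
Flux: S = L/(4πd²) = 1.68×10²⁴/(4π×(2.06×10¹¹)²) = 3.14 W m⁻².
From T_eq⁴ = S(1−A)/(4σ): 1−A = 4σT_eq⁴/S.
1−A = 4 × 5.67×10⁻⁸ × (49.0)⁴ / 3.14 = 0.417.

A ≈ 0.58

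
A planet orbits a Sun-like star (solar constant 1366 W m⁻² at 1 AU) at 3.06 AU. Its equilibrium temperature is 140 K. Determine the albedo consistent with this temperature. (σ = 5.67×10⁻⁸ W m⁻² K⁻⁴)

A ≈ 0.40

Flux at 3.06 AU: S = 1366/3.06² = 146 W m⁻².
From T_eq⁴ = S(1−A)/(4σ): 1−A = 4σT_eq⁴/S.
1−A = 4 × 5.67×10⁻⁸ × (140)⁴ / 146 = 0.597.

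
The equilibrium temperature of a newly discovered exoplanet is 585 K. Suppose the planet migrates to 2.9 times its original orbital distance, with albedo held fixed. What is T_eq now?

T_eq ≈ 344 K

T_eq ∝ L^(1/4) · d^(−1/2).
T′ = 585 / 2.9^(1/2) = 344 K.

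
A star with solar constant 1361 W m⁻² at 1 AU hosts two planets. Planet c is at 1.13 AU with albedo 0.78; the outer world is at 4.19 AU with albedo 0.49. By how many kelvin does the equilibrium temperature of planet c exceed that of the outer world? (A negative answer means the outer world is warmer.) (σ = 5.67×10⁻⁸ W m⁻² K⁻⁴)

ΔT ≈ 64.4 K

T_eq = [S₀(1−A)/(4σd²)]^(1/4), so T ∝ (1−A)^(1/4) / √d.
T₁ = [1361×0.22/(4×5.67×10⁻⁸×1.13²)]^(1/4) = 179.32 K.
T₂ = [1361×0.51/(4×5.67×10⁻⁸×4.19²)]^(1/4) = 114.91 K.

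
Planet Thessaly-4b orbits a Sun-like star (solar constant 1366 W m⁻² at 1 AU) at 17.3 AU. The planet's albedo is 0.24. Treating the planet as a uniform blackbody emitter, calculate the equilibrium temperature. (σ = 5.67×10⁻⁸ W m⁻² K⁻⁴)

T_eq ≈ 62.5 K

Flux at 17.3 AU: S = 1366/17.3² = 4.56 W m⁻².
Energy balance: absorbed = emitted ⇒ πR²·S(1−A) = 4πR²·σT_eq⁴, so T_eq⁴ = S(1−A)/(4σ).
T_eq = [4.56 × 0.76 / (4 × 5.67×10⁻⁸)]^(1/4) = (1.53×10⁷)^(1/4) = 62.5 K.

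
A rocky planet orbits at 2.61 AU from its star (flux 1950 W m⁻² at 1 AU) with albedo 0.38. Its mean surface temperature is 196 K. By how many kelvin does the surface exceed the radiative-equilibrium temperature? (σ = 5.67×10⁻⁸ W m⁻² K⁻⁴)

ΔT ≈ 28.7 K

S = 1950/2.61² = 286.3 W m⁻².
T_eq = [S(1−A)/(4σ)]^(1/4) = [286.3×0.62/(4×5.67×10⁻⁸)]^(1/4) = 167.3 K.
ΔT = T_surf − T_eq = 196 − 167.3.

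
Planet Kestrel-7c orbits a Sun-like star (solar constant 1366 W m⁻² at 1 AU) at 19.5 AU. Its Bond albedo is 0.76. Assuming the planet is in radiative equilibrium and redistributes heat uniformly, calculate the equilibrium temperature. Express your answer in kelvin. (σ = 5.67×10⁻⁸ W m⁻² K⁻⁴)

Flux at 19.5 AU: S = 1366/19.5² = 3.59 W m⁻².
Energy balance: absorbed = emitted ⇒ πR²·S(1−A) = 4πR²·σT_eq⁴, so T_eq⁴ = S(1−A)/(4σ).
T_eq = [3.59 × 0.24 / (4 × 5.67×10⁻⁸)]^(1/4) = (3.80×10⁶)^(1/4) = 44.2 K.

T_eq ≈ 44.2 K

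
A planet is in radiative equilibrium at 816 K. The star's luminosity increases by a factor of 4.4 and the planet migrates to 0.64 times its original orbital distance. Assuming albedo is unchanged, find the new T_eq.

T_eq ≈ 1480 K

T_eq ∝ L^(1/4) · d^(−1/2).
T′ = 816 × 4.4^(1/4) / 0.64^(1/2) = 1480 K.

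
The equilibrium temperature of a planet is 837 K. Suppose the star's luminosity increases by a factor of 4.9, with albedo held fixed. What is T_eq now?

T_eq ∝ L^(1/4) · d^(−1/2).
T′ = 837 × 4.9^(1/4) = 1250 K.

T_eq ≈ 1250 K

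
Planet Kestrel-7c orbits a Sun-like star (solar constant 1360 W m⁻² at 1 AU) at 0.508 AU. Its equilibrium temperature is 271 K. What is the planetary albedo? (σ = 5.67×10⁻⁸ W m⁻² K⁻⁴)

Flux at 0.508 AU: S = 1360/0.508² = 5270 W m⁻².
From T_eq⁴ = S(1−A)/(4σ): 1−A = 4σT_eq⁴/S.
1−A = 4 × 5.67×10⁻⁸ × (271)⁴ / 5270 = 0.232.

A ≈ 0.77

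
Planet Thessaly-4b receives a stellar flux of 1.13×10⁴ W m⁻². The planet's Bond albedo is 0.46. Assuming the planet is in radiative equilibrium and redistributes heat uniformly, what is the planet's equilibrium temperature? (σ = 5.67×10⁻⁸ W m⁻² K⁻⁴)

Energy balance: absorbed = emitted ⇒ πR²·S(1−A) = 4πR²·σT_eq⁴, so T_eq⁴ = S(1−A)/(4σ).
T_eq = [1.13×10⁴ × 0.54 / (4 × 5.67×10⁻⁸)]^(1/4) = (2.69×10¹⁰)^(1/4) = 405 K.

T_eq ≈ 405 K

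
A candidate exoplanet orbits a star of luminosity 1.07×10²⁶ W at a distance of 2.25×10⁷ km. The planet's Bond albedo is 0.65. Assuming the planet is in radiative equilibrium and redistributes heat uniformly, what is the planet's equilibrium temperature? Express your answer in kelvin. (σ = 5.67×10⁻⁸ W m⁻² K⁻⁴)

T_eq ≈ 401 K

d = 2.25×10⁷ km = 2.25×10¹⁰ m.
Flux: S = L/(4πd²) = 1.07×10²⁶/(4π×(2.25×10¹⁰)²) = 1.68×10⁴ W m⁻².
Energy balance: absorbed = emitted ⇒ πR²·S(1−A) = 4πR²·σT_eq⁴, so T_eq⁴ = S(1−A)/(4σ).
T_eq = [1.68×10⁴ × 0.35 / (4 × 5.67×10⁻⁸)]^(1/4) = (2.60×10¹⁰)^(1/4) = 401 K.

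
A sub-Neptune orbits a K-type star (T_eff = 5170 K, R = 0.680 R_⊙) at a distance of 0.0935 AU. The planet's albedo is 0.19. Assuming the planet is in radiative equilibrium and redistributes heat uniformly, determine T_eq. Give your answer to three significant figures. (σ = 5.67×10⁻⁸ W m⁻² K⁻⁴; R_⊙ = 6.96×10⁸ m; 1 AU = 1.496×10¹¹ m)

R_⋆ = 0.680 × 6.96×10⁸ = 4.73×10⁸ m.
d = 0.0935 AU = 1.40×10¹⁰ m.
L = 4πR_⋆²σT_⋆⁴ = 4π(4.73×10⁸)² × 5.67×10⁻⁸ × (5170)⁴ = 1.14×10²⁶ W.
S = L/(4πd²) = 4.64×10⁴ W m⁻².
Energy balance: absorbed = emitted ⇒ πR²·S(1−A) = 4πR²·σT_eq⁴, so T_eq⁴ = S(1−A)/(4σ).
T_eq = [4.64×10⁴ × 0.81 / (4 × 5.67×10⁻⁸)]^(1/4) = (1.66×10¹¹)^(1/4) = 638 K.

T_eq ≈ 638 K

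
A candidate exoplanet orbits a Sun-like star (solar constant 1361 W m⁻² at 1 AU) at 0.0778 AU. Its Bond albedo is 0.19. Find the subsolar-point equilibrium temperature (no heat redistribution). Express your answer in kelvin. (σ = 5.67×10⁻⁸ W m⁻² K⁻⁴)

T_ss ≈ 1340 K

Flux at 0.0778 AU: S = 1361/0.0778² = 2.25×10⁵ W m⁻².
At the subsolar point the surface absorbs S(1−A) and emits σT⁴ per unit area — no factor of 4, since only the local patch is in balance.
T = [2.25×10⁵ × 0.81 / 5.67×10⁻⁸]^(1/4) = (3.21×10¹²)^(1/4) = 1340 K.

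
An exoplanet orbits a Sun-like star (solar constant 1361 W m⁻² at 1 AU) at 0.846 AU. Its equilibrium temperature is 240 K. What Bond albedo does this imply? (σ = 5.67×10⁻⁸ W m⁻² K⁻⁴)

A ≈ 0.60

Flux at 0.846 AU: S = 1361/0.846² = 1900 W m⁻².
From T_eq⁴ = S(1−A)/(4σ): 1−A = 4σT_eq⁴/S.
1−A = 4 × 5.67×10⁻⁸ × (240)⁴ / 1900 = 0.396.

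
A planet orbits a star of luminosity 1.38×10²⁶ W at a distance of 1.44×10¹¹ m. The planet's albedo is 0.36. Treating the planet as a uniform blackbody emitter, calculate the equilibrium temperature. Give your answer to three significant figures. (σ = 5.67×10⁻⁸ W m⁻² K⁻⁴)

T_eq ≈ 197 K

Flux: S = L/(4πd²) = 1.38×10²⁶/(4π×(1.44×10¹¹)²) = 530 W m⁻².
Energy balance: absorbed = emitted ⇒ πR²·S(1−A) = 4πR²·σT_eq⁴, so T_eq⁴ = S(1−A)/(4σ).
T_eq = [530 × 0.64 / (4 × 5.67×10⁻⁸)]^(1/4) = (1.49×10⁹)^(1/4) = 197 K.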